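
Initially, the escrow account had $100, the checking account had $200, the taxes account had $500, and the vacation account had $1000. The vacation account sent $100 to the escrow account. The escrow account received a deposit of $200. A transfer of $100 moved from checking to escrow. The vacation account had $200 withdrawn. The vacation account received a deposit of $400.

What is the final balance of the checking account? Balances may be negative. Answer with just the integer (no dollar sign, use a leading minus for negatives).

Tracking account balances step by step:
Start: escrow=100, checking=200, taxes=500, vacation=1000
Event 1 (transfer 100 vacation -> escrow): vacation: 1000 - 100 = 900, escrow: 100 + 100 = 200. Balances: escrow=200, checking=200, taxes=500, vacation=900
Event 2 (deposit 200 to escrow): escrow: 200 + 200 = 400. Balances: escrow=400, checking=200, taxes=500, vacation=900
Event 3 (transfer 100 checking -> escrow): checking: 200 - 100 = 100, escrow: 400 + 100 = 500. Balances: escrow=500, checking=100, taxes=500, vacation=900
Event 4 (withdraw 200 from vacation): vacation: 900 - 200 = 700. Balances: escrow=500, checking=100, taxes=500, vacation=700
Event 5 (deposit 400 to vacation): vacation: 700 + 400 = 1100. Balances: escrow=500, checking=100, taxes=500, vacation=1100

Final balance of checking: 100

Answer: 100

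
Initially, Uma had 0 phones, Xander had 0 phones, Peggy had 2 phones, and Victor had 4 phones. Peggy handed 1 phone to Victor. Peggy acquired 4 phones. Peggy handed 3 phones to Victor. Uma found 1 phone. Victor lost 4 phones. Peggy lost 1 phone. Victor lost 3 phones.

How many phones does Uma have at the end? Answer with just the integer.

Tracking counts step by step:
Start: Uma=0, Xander=0, Peggy=2, Victor=4
Event 1 (Peggy -> Victor, 1): Peggy: 2 -> 1, Victor: 4 -> 5. State: Uma=0, Xander=0, Peggy=1, Victor=5
Event 2 (Peggy +4): Peggy: 1 -> 5. State: Uma=0, Xander=0, Peggy=5, Victor=5
Event 3 (Peggy -> Victor, 3): Peggy: 5 -> 2, Victor: 5 -> 8. State: Uma=0, Xander=0, Peggy=2, Victor=8
Event 4 (Uma +1): Uma: 0 -> 1. State: Uma=1, Xander=0, Peggy=2, Victor=8
Event 5 (Victor -4): Victor: 8 -> 4. State: Uma=1, Xander=0, Peggy=2, Victor=4
Event 6 (Peggy -1): Peggy: 2 -> 1. State: Uma=1, Xander=0, Peggy=1, Victor=4
Event 7 (Victor -3): Victor: 4 -> 1. State: Uma=1, Xander=0, Peggy=1, Victor=1

Uma's final count: 1

Answer: 1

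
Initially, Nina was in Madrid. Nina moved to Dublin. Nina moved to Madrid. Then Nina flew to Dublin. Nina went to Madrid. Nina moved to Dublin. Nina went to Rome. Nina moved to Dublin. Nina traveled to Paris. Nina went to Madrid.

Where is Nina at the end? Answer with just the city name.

Answer: Madrid

Derivation:
Tracking Nina's location:
Start: Nina is in Madrid.
After move 1: Madrid -> Dublin. Nina is in Dublin.
After move 2: Dublin -> Madrid. Nina is in Madrid.
After move 3: Madrid -> Dublin. Nina is in Dublin.
After move 4: Dublin -> Madrid. Nina is in Madrid.
After move 5: Madrid -> Dublin. Nina is in Dublin.
After move 6: Dublin -> Rome. Nina is in Rome.
After move 7: Rome -> Dublin. Nina is in Dublin.
After move 8: Dublin -> Paris. Nina is in Paris.
After move 9: Paris -> Madrid. Nina is in Madrid.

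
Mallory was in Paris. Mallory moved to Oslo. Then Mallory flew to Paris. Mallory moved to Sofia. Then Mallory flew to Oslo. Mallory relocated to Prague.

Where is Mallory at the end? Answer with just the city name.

Tracking Mallory's location:
Start: Mallory is in Paris.
After move 1: Paris -> Oslo. Mallory is in Oslo.
After move 2: Oslo -> Paris. Mallory is in Paris.
After move 3: Paris -> Sofia. Mallory is in Sofia.
After move 4: Sofia -> Oslo. Mallory is in Oslo.
After move 5: Oslo -> Prague. Mallory is in Prague.

Answer: Prague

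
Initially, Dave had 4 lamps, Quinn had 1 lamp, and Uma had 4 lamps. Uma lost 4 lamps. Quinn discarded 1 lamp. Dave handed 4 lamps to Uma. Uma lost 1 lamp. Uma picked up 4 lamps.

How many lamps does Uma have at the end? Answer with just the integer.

Tracking counts step by step:
Start: Dave=4, Quinn=1, Uma=4
Event 1 (Uma -4): Uma: 4 -> 0. State: Dave=4, Quinn=1, Uma=0
Event 2 (Quinn -1): Quinn: 1 -> 0. State: Dave=4, Quinn=0, Uma=0
Event 3 (Dave -> Uma, 4): Dave: 4 -> 0, Uma: 0 -> 4. State: Dave=0, Quinn=0, Uma=4
Event 4 (Uma -1): Uma: 4 -> 3. State: Dave=0, Quinn=0, Uma=3
Event 5 (Uma +4): Uma: 3 -> 7. State: Dave=0, Quinn=0, Uma=7

Uma's final count: 7

Answer: 7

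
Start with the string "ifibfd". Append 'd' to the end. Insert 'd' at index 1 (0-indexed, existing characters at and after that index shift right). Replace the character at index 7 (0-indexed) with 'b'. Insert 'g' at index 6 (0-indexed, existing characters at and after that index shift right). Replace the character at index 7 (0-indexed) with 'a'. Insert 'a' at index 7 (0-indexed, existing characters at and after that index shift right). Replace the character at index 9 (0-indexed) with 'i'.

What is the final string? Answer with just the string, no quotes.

Answer: idfibfgaai

Derivation:
Applying each edit step by step:
Start: "ifibfd"
Op 1 (append 'd'): "ifibfd" -> "ifibfdd"
Op 2 (insert 'd' at idx 1): "ifibfdd" -> "idfibfdd"
Op 3 (replace idx 7: 'd' -> 'b'): "idfibfdd" -> "idfibfdb"
Op 4 (insert 'g' at idx 6): "idfibfdb" -> "idfibfgdb"
Op 5 (replace idx 7: 'd' -> 'a'): "idfibfgdb" -> "idfibfgab"
Op 6 (insert 'a' at idx 7): "idfibfgab" -> "idfibfgaab"
Op 7 (replace idx 9: 'b' -> 'i'): "idfibfgaab" -> "idfibfgaai"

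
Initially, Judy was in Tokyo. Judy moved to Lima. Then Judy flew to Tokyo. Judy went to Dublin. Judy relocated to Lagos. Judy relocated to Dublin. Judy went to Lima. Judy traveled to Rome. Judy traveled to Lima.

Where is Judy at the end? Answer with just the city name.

Tracking Judy's location:
Start: Judy is in Tokyo.
After move 1: Tokyo -> Lima. Judy is in Lima.
After move 2: Lima -> Tokyo. Judy is in Tokyo.
After move 3: Tokyo -> Dublin. Judy is in Dublin.
After move 4: Dublin -> Lagos. Judy is in Lagos.
After move 5: Lagos -> Dublin. Judy is in Dublin.
After move 6: Dublin -> Lima. Judy is in Lima.
After move 7: Lima -> Rome. Judy is in Rome.
After move 8: Rome -> Lima. Judy is in Lima.

Answer: Lima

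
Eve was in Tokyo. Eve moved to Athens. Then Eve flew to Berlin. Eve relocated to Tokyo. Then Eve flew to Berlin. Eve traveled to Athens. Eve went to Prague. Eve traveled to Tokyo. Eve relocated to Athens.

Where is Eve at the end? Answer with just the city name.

Tracking Eve's location:
Start: Eve is in Tokyo.
After move 1: Tokyo -> Athens. Eve is in Athens.
After move 2: Athens -> Berlin. Eve is in Berlin.
After move 3: Berlin -> Tokyo. Eve is in Tokyo.
After move 4: Tokyo -> Berlin. Eve is in Berlin.
After move 5: Berlin -> Athens. Eve is in Athens.
After move 6: Athens -> Prague. Eve is in Prague.
After move 7: Prague -> Tokyo. Eve is in Tokyo.
After move 8: Tokyo -> Athens. Eve is in Athens.

Answer: Athens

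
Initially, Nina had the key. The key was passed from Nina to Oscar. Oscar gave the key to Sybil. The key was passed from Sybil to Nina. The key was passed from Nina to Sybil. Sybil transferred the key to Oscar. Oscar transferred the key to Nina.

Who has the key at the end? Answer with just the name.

Answer: Nina

Derivation:
Tracking the key through each event:
Start: Nina has the key.
After event 1: Oscar has the key.
After event 2: Sybil has the key.
After event 3: Nina has the key.
After event 4: Sybil has the key.
After event 5: Oscar has the key.
After event 6: Nina has the key.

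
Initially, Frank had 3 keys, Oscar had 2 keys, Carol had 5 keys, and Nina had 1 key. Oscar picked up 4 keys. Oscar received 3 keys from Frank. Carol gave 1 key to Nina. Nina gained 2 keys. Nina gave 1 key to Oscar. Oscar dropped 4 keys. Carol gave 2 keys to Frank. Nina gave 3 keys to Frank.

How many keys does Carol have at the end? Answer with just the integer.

Answer: 2

Derivation:
Tracking counts step by step:
Start: Frank=3, Oscar=2, Carol=5, Nina=1
Event 1 (Oscar +4): Oscar: 2 -> 6. State: Frank=3, Oscar=6, Carol=5, Nina=1
Event 2 (Frank -> Oscar, 3): Frank: 3 -> 0, Oscar: 6 -> 9. State: Frank=0, Oscar=9, Carol=5, Nina=1
Event 3 (Carol -> Nina, 1): Carol: 5 -> 4, Nina: 1 -> 2. State: Frank=0, Oscar=9, Carol=4, Nina=2
Event 4 (Nina +2): Nina: 2 -> 4. State: Frank=0, Oscar=9, Carol=4, Nina=4
Event 5 (Nina -> Oscar, 1): Nina: 4 -> 3, Oscar: 9 -> 10. State: Frank=0, Oscar=10, Carol=4, Nina=3
Event 6 (Oscar -4): Oscar: 10 -> 6. State: Frank=0, Oscar=6, Carol=4, Nina=3
Event 7 (Carol -> Frank, 2): Carol: 4 -> 2, Frank: 0 -> 2. State: Frank=2, Oscar=6, Carol=2, Nina=3
Event 8 (Nina -> Frank, 3): Nina: 3 -> 0, Frank: 2 -> 5. State: Frank=5, Oscar=6, Carol=2, Nina=0

Carol's final count: 2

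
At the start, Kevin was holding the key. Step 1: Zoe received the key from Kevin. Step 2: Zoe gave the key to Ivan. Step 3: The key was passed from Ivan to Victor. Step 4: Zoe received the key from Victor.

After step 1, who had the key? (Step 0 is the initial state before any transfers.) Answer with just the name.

Answer: Zoe

Derivation:
Tracking the key holder through step 1:
After step 0 (start): Kevin
After step 1: Zoe

At step 1, the holder is Zoe.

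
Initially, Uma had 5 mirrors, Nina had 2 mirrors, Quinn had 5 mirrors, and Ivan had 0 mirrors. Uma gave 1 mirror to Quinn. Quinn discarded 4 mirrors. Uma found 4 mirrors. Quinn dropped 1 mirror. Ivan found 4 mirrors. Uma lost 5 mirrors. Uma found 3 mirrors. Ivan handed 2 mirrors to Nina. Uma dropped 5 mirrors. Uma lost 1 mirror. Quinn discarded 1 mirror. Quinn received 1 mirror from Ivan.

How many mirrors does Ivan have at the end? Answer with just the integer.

Answer: 1

Derivation:
Tracking counts step by step:
Start: Uma=5, Nina=2, Quinn=5, Ivan=0
Event 1 (Uma -> Quinn, 1): Uma: 5 -> 4, Quinn: 5 -> 6. State: Uma=4, Nina=2, Quinn=6, Ivan=0
Event 2 (Quinn -4): Quinn: 6 -> 2. State: Uma=4, Nina=2, Quinn=2, Ivan=0
Event 3 (Uma +4): Uma: 4 -> 8. State: Uma=8, Nina=2, Quinn=2, Ivan=0
Event 4 (Quinn -1): Quinn: 2 -> 1. State: Uma=8, Nina=2, Quinn=1, Ivan=0
Event 5 (Ivan +4): Ivan: 0 -> 4. State: Uma=8, Nina=2, Quinn=1, Ivan=4
Event 6 (Uma -5): Uma: 8 -> 3. State: Uma=3, Nina=2, Quinn=1, Ivan=4
Event 7 (Uma +3): Uma: 3 -> 6. State: Uma=6, Nina=2, Quinn=1, Ivan=4
Event 8 (Ivan -> Nina, 2): Ivan: 4 -> 2, Nina: 2 -> 4. State: Uma=6, Nina=4, Quinn=1, Ivan=2
Event 9 (Uma -5): Uma: 6 -> 1. State: Uma=1, Nina=4, Quinn=1, Ivan=2
Event 10 (Uma -1): Uma: 1 -> 0. State: Uma=0, Nina=4, Quinn=1, Ivan=2
Event 11 (Quinn -1): Quinn: 1 -> 0. State: Uma=0, Nina=4, Quinn=0, Ivan=2
Event 12 (Ivan -> Quinn, 1): Ivan: 2 -> 1, Quinn: 0 -> 1. State: Uma=0, Nina=4, Quinn=1, Ivan=1

Ivan's final count: 1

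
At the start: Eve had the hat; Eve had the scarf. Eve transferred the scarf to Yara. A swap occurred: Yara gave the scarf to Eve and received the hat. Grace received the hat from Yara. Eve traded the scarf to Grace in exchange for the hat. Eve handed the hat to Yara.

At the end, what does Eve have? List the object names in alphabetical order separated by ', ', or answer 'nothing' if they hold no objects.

Answer: nothing

Derivation:
Tracking all object holders:
Start: hat:Eve, scarf:Eve
Event 1 (give scarf: Eve -> Yara). State: hat:Eve, scarf:Yara
Event 2 (swap scarf<->hat: now scarf:Eve, hat:Yara). State: hat:Yara, scarf:Eve
Event 3 (give hat: Yara -> Grace). State: hat:Grace, scarf:Eve
Event 4 (swap scarf<->hat: now scarf:Grace, hat:Eve). State: hat:Eve, scarf:Grace
Event 5 (give hat: Eve -> Yara). State: hat:Yara, scarf:Grace

Final state: hat:Yara, scarf:Grace
Eve holds: (nothing).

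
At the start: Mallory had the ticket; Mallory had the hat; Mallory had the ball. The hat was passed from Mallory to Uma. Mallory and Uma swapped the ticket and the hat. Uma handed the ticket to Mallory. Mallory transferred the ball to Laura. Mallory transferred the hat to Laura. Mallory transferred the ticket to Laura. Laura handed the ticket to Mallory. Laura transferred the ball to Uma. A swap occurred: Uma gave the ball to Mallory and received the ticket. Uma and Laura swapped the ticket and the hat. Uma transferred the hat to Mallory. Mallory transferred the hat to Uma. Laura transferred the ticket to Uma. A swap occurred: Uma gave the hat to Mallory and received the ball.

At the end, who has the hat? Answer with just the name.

Tracking all object holders:
Start: ticket:Mallory, hat:Mallory, ball:Mallory
Event 1 (give hat: Mallory -> Uma). State: ticket:Mallory, hat:Uma, ball:Mallory
Event 2 (swap ticket<->hat: now ticket:Uma, hat:Mallory). State: ticket:Uma, hat:Mallory, ball:Mallory
Event 3 (give ticket: Uma -> Mallory). State: ticket:Mallory, hat:Mallory, ball:Mallory
Event 4 (give ball: Mallory -> Laura). State: ticket:Mallory, hat:Mallory, ball:Laura
Event 5 (give hat: Mallory -> Laura). State: ticket:Mallory, hat:Laura, ball:Laura
Event 6 (give ticket: Mallory -> Laura). State: ticket:Laura, hat:Laura, ball:Laura
Event 7 (give ticket: Laura -> Mallory). State: ticket:Mallory, hat:Laura, ball:Laura
Event 8 (give ball: Laura -> Uma). State: ticket:Mallory, hat:Laura, ball:Uma
Event 9 (swap ball<->ticket: now ball:Mallory, ticket:Uma). State: ticket:Uma, hat:Laura, ball:Mallory
Event 10 (swap ticket<->hat: now ticket:Laura, hat:Uma). State: ticket:Laura, hat:Uma, ball:Mallory
Event 11 (give hat: Uma -> Mallory). State: ticket:Laura, hat:Mallory, ball:Mallory
Event 12 (give hat: Mallory -> Uma). State: ticket:Laura, hat:Uma, ball:Mallory
Event 13 (give ticket: Laura -> Uma). State: ticket:Uma, hat:Uma, ball:Mallory
Event 14 (swap hat<->ball: now hat:Mallory, ball:Uma). State: ticket:Uma, hat:Mallory, ball:Uma

Final state: ticket:Uma, hat:Mallory, ball:Uma
The hat is held by Mallory.

Answer: Mallory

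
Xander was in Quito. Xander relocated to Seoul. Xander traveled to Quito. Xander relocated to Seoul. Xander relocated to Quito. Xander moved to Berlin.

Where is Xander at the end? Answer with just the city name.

Tracking Xander's location:
Start: Xander is in Quito.
After move 1: Quito -> Seoul. Xander is in Seoul.
After move 2: Seoul -> Quito. Xander is in Quito.
After move 3: Quito -> Seoul. Xander is in Seoul.
After move 4: Seoul -> Quito. Xander is in Quito.
After move 5: Quito -> Berlin. Xander is in Berlin.

Answer: Berlin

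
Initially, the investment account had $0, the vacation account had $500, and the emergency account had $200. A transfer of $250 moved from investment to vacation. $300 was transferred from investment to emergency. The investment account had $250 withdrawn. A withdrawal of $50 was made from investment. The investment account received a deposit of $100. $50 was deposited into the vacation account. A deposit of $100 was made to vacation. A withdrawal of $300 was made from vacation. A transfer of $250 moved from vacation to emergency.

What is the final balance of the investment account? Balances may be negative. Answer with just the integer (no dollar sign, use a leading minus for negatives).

Answer: -750

Derivation:
Tracking account balances step by step:
Start: investment=0, vacation=500, emergency=200
Event 1 (transfer 250 investment -> vacation): investment: 0 - 250 = -250, vacation: 500 + 250 = 750. Balances: investment=-250, vacation=750, emergency=200
Event 2 (transfer 300 investment -> emergency): investment: -250 - 300 = -550, emergency: 200 + 300 = 500. Balances: investment=-550, vacation=750, emergency=500
Event 3 (withdraw 250 from investment): investment: -550 - 250 = -800. Balances: investment=-800, vacation=750, emergency=500
Event 4 (withdraw 50 from investment): investment: -800 - 50 = -850. Balances: investment=-850, vacation=750, emergency=500
Event 5 (deposit 100 to investment): investment: -850 + 100 = -750. Balances: investment=-750, vacation=750, emergency=500
Event 6 (deposit 50 to vacation): vacation: 750 + 50 = 800. Balances: investment=-750, vacation=800, emergency=500
Event 7 (deposit 100 to vacation): vacation: 800 + 100 = 900. Balances: investment=-750, vacation=900, emergency=500
Event 8 (withdraw 300 from vacation): vacation: 900 - 300 = 600. Balances: investment=-750, vacation=600, emergency=500
Event 9 (transfer 250 vacation -> emergency): vacation: 600 - 250 = 350, emergency: 500 + 250 = 750. Balances: investment=-750, vacation=350, emergency=750

Final balance of investment: -750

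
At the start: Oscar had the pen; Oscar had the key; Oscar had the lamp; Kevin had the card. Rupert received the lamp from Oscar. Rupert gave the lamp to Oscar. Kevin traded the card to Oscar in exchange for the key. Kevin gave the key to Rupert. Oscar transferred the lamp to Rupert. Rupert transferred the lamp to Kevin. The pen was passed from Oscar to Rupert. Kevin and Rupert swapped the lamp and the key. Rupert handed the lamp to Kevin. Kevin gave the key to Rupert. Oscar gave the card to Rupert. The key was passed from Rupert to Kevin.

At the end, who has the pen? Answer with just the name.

Tracking all object holders:
Start: pen:Oscar, key:Oscar, lamp:Oscar, card:Kevin
Event 1 (give lamp: Oscar -> Rupert). State: pen:Oscar, key:Oscar, lamp:Rupert, card:Kevin
Event 2 (give lamp: Rupert -> Oscar). State: pen:Oscar, key:Oscar, lamp:Oscar, card:Kevin
Event 3 (swap card<->key: now card:Oscar, key:Kevin). State: pen:Oscar, key:Kevin, lamp:Oscar, card:Oscar
Event 4 (give key: Kevin -> Rupert). State: pen:Oscar, key:Rupert, lamp:Oscar, card:Oscar
Event 5 (give lamp: Oscar -> Rupert). State: pen:Oscar, key:Rupert, lamp:Rupert, card:Oscar
Event 6 (give lamp: Rupert -> Kevin). State: pen:Oscar, key:Rupert, lamp:Kevin, card:Oscar
Event 7 (give pen: Oscar -> Rupert). State: pen:Rupert, key:Rupert, lamp:Kevin, card:Oscar
Event 8 (swap lamp<->key: now lamp:Rupert, key:Kevin). State: pen:Rupert, key:Kevin, lamp:Rupert, card:Oscar
Event 9 (give lamp: Rupert -> Kevin). State: pen:Rupert, key:Kevin, lamp:Kevin, card:Oscar
Event 10 (give key: Kevin -> Rupert). State: pen:Rupert, key:Rupert, lamp:Kevin, card:Oscar
Event 11 (give card: Oscar -> Rupert). State: pen:Rupert, key:Rupert, lamp:Kevin, card:Rupert
Event 12 (give key: Rupert -> Kevin). State: pen:Rupert, key:Kevin, lamp:Kevin, card:Rupert

Final state: pen:Rupert, key:Kevin, lamp:Kevin, card:Rupert
The pen is held by Rupert.

Answer: Rupert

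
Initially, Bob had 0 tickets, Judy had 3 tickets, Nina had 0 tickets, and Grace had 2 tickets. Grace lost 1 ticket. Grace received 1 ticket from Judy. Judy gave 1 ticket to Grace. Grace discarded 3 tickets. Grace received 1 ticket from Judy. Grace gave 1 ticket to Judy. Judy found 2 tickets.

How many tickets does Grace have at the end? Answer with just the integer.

Tracking counts step by step:
Start: Bob=0, Judy=3, Nina=0, Grace=2
Event 1 (Grace -1): Grace: 2 -> 1. State: Bob=0, Judy=3, Nina=0, Grace=1
Event 2 (Judy -> Grace, 1): Judy: 3 -> 2, Grace: 1 -> 2. State: Bob=0, Judy=2, Nina=0, Grace=2
Event 3 (Judy -> Grace, 1): Judy: 2 -> 1, Grace: 2 -> 3. State: Bob=0, Judy=1, Nina=0, Grace=3
Event 4 (Grace -3): Grace: 3 -> 0. State: Bob=0, Judy=1, Nina=0, Grace=0
Event 5 (Judy -> Grace, 1): Judy: 1 -> 0, Grace: 0 -> 1. State: Bob=0, Judy=0, Nina=0, Grace=1
Event 6 (Grace -> Judy, 1): Grace: 1 -> 0, Judy: 0 -> 1. State: Bob=0, Judy=1, Nina=0, Grace=0
Event 7 (Judy +2): Judy: 1 -> 3. State: Bob=0, Judy=3, Nina=0, Grace=0

Grace's final count: 0

Answer: 0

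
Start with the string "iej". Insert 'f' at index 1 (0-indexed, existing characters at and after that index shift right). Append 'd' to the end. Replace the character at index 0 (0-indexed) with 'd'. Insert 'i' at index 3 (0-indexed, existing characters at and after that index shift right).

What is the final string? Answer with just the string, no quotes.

Answer: dfeijd

Derivation:
Applying each edit step by step:
Start: "iej"
Op 1 (insert 'f' at idx 1): "iej" -> "ifej"
Op 2 (append 'd'): "ifej" -> "ifejd"
Op 3 (replace idx 0: 'i' -> 'd'): "ifejd" -> "dfejd"
Op 4 (insert 'i' at idx 3): "dfejd" -> "dfeijd"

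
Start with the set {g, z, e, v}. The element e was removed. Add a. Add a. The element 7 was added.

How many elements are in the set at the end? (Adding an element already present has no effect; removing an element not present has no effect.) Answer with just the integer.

Answer: 5

Derivation:
Tracking the set through each operation:
Start: {e, g, v, z}
Event 1 (remove e): removed. Set: {g, v, z}
Event 2 (add a): added. Set: {a, g, v, z}
Event 3 (add a): already present, no change. Set: {a, g, v, z}
Event 4 (add 7): added. Set: {7, a, g, v, z}

Final set: {7, a, g, v, z} (size 5)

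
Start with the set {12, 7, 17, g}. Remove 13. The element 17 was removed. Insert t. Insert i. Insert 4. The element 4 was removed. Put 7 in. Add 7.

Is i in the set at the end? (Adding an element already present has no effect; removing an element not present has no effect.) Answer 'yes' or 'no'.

Tracking the set through each operation:
Start: {12, 17, 7, g}
Event 1 (remove 13): not present, no change. Set: {12, 17, 7, g}
Event 2 (remove 17): removed. Set: {12, 7, g}
Event 3 (add t): added. Set: {12, 7, g, t}
Event 4 (add i): added. Set: {12, 7, g, i, t}
Event 5 (add 4): added. Set: {12, 4, 7, g, i, t}
Event 6 (remove 4): removed. Set: {12, 7, g, i, t}
Event 7 (add 7): already present, no change. Set: {12, 7, g, i, t}
Event 8 (add 7): already present, no change. Set: {12, 7, g, i, t}

Final set: {12, 7, g, i, t} (size 5)
i is in the final set.

Answer: yes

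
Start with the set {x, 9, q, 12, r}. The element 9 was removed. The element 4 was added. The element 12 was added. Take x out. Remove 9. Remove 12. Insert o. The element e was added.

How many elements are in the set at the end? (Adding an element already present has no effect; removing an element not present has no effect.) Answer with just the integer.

Tracking the set through each operation:
Start: {12, 9, q, r, x}
Event 1 (remove 9): removed. Set: {12, q, r, x}
Event 2 (add 4): added. Set: {12, 4, q, r, x}
Event 3 (add 12): already present, no change. Set: {12, 4, q, r, x}
Event 4 (remove x): removed. Set: {12, 4, q, r}
Event 5 (remove 9): not present, no change. Set: {12, 4, q, r}
Event 6 (remove 12): removed. Set: {4, q, r}
Event 7 (add o): added. Set: {4, o, q, r}
Event 8 (add e): added. Set: {4, e, o, q, r}

Final set: {4, e, o, q, r} (size 5)

Answer: 5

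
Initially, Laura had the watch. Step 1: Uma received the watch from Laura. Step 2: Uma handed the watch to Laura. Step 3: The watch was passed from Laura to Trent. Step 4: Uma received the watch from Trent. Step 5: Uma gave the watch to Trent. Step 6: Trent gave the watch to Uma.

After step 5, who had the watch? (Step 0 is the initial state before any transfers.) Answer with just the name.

Answer: Trent

Derivation:
Tracking the watch holder through step 5:
After step 0 (start): Laura
After step 1: Uma
After step 2: Laura
After step 3: Trent
After step 4: Uma
After step 5: Trent

At step 5, the holder is Trent.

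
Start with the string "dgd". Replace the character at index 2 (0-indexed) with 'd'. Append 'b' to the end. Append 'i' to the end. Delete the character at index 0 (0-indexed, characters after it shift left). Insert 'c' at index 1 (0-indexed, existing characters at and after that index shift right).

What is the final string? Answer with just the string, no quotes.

Answer: gcdbi

Derivation:
Applying each edit step by step:
Start: "dgd"
Op 1 (replace idx 2: 'd' -> 'd'): "dgd" -> "dgd"
Op 2 (append 'b'): "dgd" -> "dgdb"
Op 3 (append 'i'): "dgdb" -> "dgdbi"
Op 4 (delete idx 0 = 'd'): "dgdbi" -> "gdbi"
Op 5 (insert 'c' at idx 1): "gdbi" -> "gcdbi"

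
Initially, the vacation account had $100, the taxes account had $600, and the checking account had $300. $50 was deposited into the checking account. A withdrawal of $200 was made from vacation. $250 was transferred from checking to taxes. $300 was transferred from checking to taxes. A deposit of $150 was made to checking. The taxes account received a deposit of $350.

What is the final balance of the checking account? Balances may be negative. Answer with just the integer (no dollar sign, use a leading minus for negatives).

Answer: -50

Derivation:
Tracking account balances step by step:
Start: vacation=100, taxes=600, checking=300
Event 1 (deposit 50 to checking): checking: 300 + 50 = 350. Balances: vacation=100, taxes=600, checking=350
Event 2 (withdraw 200 from vacation): vacation: 100 - 200 = -100. Balances: vacation=-100, taxes=600, checking=350
Event 3 (transfer 250 checking -> taxes): checking: 350 - 250 = 100, taxes: 600 + 250 = 850. Balances: vacation=-100, taxes=850, checking=100
Event 4 (transfer 300 checking -> taxes): checking: 100 - 300 = -200, taxes: 850 + 300 = 1150. Balances: vacation=-100, taxes=1150, checking=-200
Event 5 (deposit 150 to checking): checking: -200 + 150 = -50. Balances: vacation=-100, taxes=1150, checking=-50
Event 6 (deposit 350 to taxes): taxes: 1150 + 350 = 1500. Balances: vacation=-100, taxes=1500, checking=-50

Final balance of checking: -50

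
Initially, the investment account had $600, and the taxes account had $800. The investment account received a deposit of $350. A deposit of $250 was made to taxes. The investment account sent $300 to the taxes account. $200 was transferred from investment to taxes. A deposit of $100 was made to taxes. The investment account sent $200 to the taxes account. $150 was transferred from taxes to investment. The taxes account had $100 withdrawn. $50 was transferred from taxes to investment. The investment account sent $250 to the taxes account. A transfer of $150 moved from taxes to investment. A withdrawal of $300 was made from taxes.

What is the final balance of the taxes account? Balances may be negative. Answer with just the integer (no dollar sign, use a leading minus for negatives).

Answer: 1350

Derivation:
Tracking account balances step by step:
Start: investment=600, taxes=800
Event 1 (deposit 350 to investment): investment: 600 + 350 = 950. Balances: investment=950, taxes=800
Event 2 (deposit 250 to taxes): taxes: 800 + 250 = 1050. Balances: investment=950, taxes=1050
Event 3 (transfer 300 investment -> taxes): investment: 950 - 300 = 650, taxes: 1050 + 300 = 1350. Balances: investment=650, taxes=1350
Event 4 (transfer 200 investment -> taxes): investment: 650 - 200 = 450, taxes: 1350 + 200 = 1550. Balances: investment=450, taxes=1550
Event 5 (deposit 100 to taxes): taxes: 1550 + 100 = 1650. Balances: investment=450, taxes=1650
Event 6 (transfer 200 investment -> taxes): investment: 450 - 200 = 250, taxes: 1650 + 200 = 1850. Balances: investment=250, taxes=1850
Event 7 (transfer 150 taxes -> investment): taxes: 1850 - 150 = 1700, investment: 250 + 150 = 400. Balances: investment=400, taxes=1700
Event 8 (withdraw 100 from taxes): taxes: 1700 - 100 = 1600. Balances: investment=400, taxes=1600
Event 9 (transfer 50 taxes -> investment): taxes: 1600 - 50 = 1550, investment: 400 + 50 = 450. Balances: investment=450, taxes=1550
Event 10 (transfer 250 investment -> taxes): investment: 450 - 250 = 200, taxes: 1550 + 250 = 1800. Balances: investment=200, taxes=1800
Event 11 (transfer 150 taxes -> investment): taxes: 1800 - 150 = 1650, investment: 200 + 150 = 350. Balances: investment=350, taxes=1650
Event 12 (withdraw 300 from taxes): taxes: 1650 - 300 = 1350. Balances: investment=350, taxes=1350

Final balance of taxes: 1350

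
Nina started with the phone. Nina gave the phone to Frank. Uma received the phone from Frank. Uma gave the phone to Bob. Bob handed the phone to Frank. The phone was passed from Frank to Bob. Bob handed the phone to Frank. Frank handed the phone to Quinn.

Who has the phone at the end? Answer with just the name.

Answer: Quinn

Derivation:
Tracking the phone through each event:
Start: Nina has the phone.
After event 1: Frank has the phone.
After event 2: Uma has the phone.
After event 3: Bob has the phone.
After event 4: Frank has the phone.
After event 5: Bob has the phone.
After event 6: Frank has the phone.
After event 7: Quinn has the phone.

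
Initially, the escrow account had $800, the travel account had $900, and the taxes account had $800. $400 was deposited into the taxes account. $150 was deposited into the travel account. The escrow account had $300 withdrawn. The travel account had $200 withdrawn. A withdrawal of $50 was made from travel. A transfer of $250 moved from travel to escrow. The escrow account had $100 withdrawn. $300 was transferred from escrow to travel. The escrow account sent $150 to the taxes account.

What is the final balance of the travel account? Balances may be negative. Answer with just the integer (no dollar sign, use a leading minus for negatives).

Tracking account balances step by step:
Start: escrow=800, travel=900, taxes=800
Event 1 (deposit 400 to taxes): taxes: 800 + 400 = 1200. Balances: escrow=800, travel=900, taxes=1200
Event 2 (deposit 150 to travel): travel: 900 + 150 = 1050. Balances: escrow=800, travel=1050, taxes=1200
Event 3 (withdraw 300 from escrow): escrow: 800 - 300 = 500. Balances: escrow=500, travel=1050, taxes=1200
Event 4 (withdraw 200 from travel): travel: 1050 - 200 = 850. Balances: escrow=500, travel=850, taxes=1200
Event 5 (withdraw 50 from travel): travel: 850 - 50 = 800. Balances: escrow=500, travel=800, taxes=1200
Event 6 (transfer 250 travel -> escrow): travel: 800 - 250 = 550, escrow: 500 + 250 = 750. Balances: escrow=750, travel=550, taxes=1200
Event 7 (withdraw 100 from escrow): escrow: 750 - 100 = 650. Balances: escrow=650, travel=550, taxes=1200
Event 8 (transfer 300 escrow -> travel): escrow: 650 - 300 = 350, travel: 550 + 300 = 850. Balances: escrow=350, travel=850, taxes=1200
Event 9 (transfer 150 escrow -> taxes): escrow: 350 - 150 = 200, taxes: 1200 + 150 = 1350. Balances: escrow=200, travel=850, taxes=1350

Final balance of travel: 850

Answer: 850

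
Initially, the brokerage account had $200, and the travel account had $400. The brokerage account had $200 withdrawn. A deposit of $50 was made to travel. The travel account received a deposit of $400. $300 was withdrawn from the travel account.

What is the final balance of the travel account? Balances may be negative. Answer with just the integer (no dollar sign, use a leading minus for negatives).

Tracking account balances step by step:
Start: brokerage=200, travel=400
Event 1 (withdraw 200 from brokerage): brokerage: 200 - 200 = 0. Balances: brokerage=0, travel=400
Event 2 (deposit 50 to travel): travel: 400 + 50 = 450. Balances: brokerage=0, travel=450
Event 3 (deposit 400 to travel): travel: 450 + 400 = 850. Balances: brokerage=0, travel=850
Event 4 (withdraw 300 from travel): travel: 850 - 300 = 550. Balances: brokerage=0, travel=550

Final balance of travel: 550

Answer: 550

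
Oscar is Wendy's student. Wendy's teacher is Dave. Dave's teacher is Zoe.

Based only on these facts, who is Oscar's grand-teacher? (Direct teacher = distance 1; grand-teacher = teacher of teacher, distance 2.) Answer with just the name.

Reconstructing the teacher chain from the given facts:
  Zoe -> Dave -> Wendy -> Oscar
(each arrow means 'teacher of the next')
Positions in the chain (0 = top):
  position of Zoe: 0
  position of Dave: 1
  position of Wendy: 2
  position of Oscar: 3

Oscar is at position 3; the grand-teacher is 2 steps up the chain, i.e. position 1: Dave.

Answer: Dave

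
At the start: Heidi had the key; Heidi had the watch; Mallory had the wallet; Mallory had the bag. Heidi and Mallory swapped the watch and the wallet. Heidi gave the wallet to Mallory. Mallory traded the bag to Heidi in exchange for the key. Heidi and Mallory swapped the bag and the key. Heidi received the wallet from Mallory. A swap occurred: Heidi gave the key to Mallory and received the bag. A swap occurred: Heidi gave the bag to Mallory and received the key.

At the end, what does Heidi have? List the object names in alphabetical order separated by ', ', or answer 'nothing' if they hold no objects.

Tracking all object holders:
Start: key:Heidi, watch:Heidi, wallet:Mallory, bag:Mallory
Event 1 (swap watch<->wallet: now watch:Mallory, wallet:Heidi). State: key:Heidi, watch:Mallory, wallet:Heidi, bag:Mallory
Event 2 (give wallet: Heidi -> Mallory). State: key:Heidi, watch:Mallory, wallet:Mallory, bag:Mallory
Event 3 (swap bag<->key: now bag:Heidi, key:Mallory). State: key:Mallory, watch:Mallory, wallet:Mallory, bag:Heidi
Event 4 (swap bag<->key: now bag:Mallory, key:Heidi). State: key:Heidi, watch:Mallory, wallet:Mallory, bag:Mallory
Event 5 (give wallet: Mallory -> Heidi). State: key:Heidi, watch:Mallory, wallet:Heidi, bag:Mallory
Event 6 (swap key<->bag: now key:Mallory, bag:Heidi). State: key:Mallory, watch:Mallory, wallet:Heidi, bag:Heidi
Event 7 (swap bag<->key: now bag:Mallory, key:Heidi). State: key:Heidi, watch:Mallory, wallet:Heidi, bag:Mallory

Final state: key:Heidi, watch:Mallory, wallet:Heidi, bag:Mallory
Heidi holds: key, wallet.

Answer: key, wallet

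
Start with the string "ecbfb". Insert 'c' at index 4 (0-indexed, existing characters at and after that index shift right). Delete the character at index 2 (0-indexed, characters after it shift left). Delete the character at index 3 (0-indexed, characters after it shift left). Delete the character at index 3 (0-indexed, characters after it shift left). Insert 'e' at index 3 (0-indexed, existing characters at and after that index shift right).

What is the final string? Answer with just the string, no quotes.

Answer: ecfe

Derivation:
Applying each edit step by step:
Start: "ecbfb"
Op 1 (insert 'c' at idx 4): "ecbfb" -> "ecbfcb"
Op 2 (delete idx 2 = 'b'): "ecbfcb" -> "ecfcb"
Op 3 (delete idx 3 = 'c'): "ecfcb" -> "ecfb"
Op 4 (delete idx 3 = 'b'): "ecfb" -> "ecf"
Op 5 (insert 'e' at idx 3): "ecf" -> "ecfe"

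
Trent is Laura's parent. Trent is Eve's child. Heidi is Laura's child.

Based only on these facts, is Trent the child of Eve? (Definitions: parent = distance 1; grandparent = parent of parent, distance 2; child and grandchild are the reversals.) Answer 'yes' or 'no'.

Reconstructing the parent chain from the given facts:
  Eve -> Trent -> Laura -> Heidi
(each arrow means 'parent of the next')
Positions in the chain (0 = top):
  position of Eve: 0
  position of Trent: 1
  position of Laura: 2
  position of Heidi: 3

Trent is at position 1, Eve is at position 0; signed distance (j - i) = -1.
'child' requires j - i = -1. Actual distance is -1, so the relation HOLDS.

Answer: yes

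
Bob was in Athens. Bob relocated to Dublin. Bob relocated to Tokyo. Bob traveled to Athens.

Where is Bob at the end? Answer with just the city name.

Answer: Athens

Derivation:
Tracking Bob's location:
Start: Bob is in Athens.
After move 1: Athens -> Dublin. Bob is in Dublin.
After move 2: Dublin -> Tokyo. Bob is in Tokyo.
After move 3: Tokyo -> Athens. Bob is in Athens.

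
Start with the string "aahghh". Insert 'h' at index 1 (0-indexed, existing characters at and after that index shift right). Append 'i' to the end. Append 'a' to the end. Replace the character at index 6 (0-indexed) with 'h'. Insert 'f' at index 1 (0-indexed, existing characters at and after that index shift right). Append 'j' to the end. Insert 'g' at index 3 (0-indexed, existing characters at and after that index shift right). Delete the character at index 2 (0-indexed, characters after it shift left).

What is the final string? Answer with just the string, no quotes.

Answer: afgahghhiaj

Derivation:
Applying each edit step by step:
Start: "aahghh"
Op 1 (insert 'h' at idx 1): "aahghh" -> "ahahghh"
Op 2 (append 'i'): "ahahghh" -> "ahahghhi"
Op 3 (append 'a'): "ahahghhi" -> "ahahghhia"
Op 4 (replace idx 6: 'h' -> 'h'): "ahahghhia" -> "ahahghhia"
Op 5 (insert 'f' at idx 1): "ahahghhia" -> "afhahghhia"
Op 6 (append 'j'): "afhahghhia" -> "afhahghhiaj"
Op 7 (insert 'g' at idx 3): "afhahghhiaj" -> "afhgahghhiaj"
Op 8 (delete idx 2 = 'h'): "afhgahghhiaj" -> "afgahghhiaj"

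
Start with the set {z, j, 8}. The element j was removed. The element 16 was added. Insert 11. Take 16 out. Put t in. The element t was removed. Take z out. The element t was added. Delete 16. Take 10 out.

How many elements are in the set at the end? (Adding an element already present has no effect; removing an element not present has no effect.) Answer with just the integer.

Answer: 3

Derivation:
Tracking the set through each operation:
Start: {8, j, z}
Event 1 (remove j): removed. Set: {8, z}
Event 2 (add 16): added. Set: {16, 8, z}
Event 3 (add 11): added. Set: {11, 16, 8, z}
Event 4 (remove 16): removed. Set: {11, 8, z}
Event 5 (add t): added. Set: {11, 8, t, z}
Event 6 (remove t): removed. Set: {11, 8, z}
Event 7 (remove z): removed. Set: {11, 8}
Event 8 (add t): added. Set: {11, 8, t}
Event 9 (remove 16): not present, no change. Set: {11, 8, t}
Event 10 (remove 10): not present, no change. Set: {11, 8, t}

Final set: {11, 8, t} (size 3)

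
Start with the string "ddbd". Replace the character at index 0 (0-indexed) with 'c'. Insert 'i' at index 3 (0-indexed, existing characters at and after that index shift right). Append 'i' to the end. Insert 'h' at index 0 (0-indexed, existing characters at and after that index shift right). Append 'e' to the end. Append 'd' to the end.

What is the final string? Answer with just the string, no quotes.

Answer: hcdbidied

Derivation:
Applying each edit step by step:
Start: "ddbd"
Op 1 (replace idx 0: 'd' -> 'c'): "ddbd" -> "cdbd"
Op 2 (insert 'i' at idx 3): "cdbd" -> "cdbid"
Op 3 (append 'i'): "cdbid" -> "cdbidi"
Op 4 (insert 'h' at idx 0): "cdbidi" -> "hcdbidi"
Op 5 (append 'e'): "hcdbidi" -> "hcdbidie"
Op 6 (append 'd'): "hcdbidie" -> "hcdbidied"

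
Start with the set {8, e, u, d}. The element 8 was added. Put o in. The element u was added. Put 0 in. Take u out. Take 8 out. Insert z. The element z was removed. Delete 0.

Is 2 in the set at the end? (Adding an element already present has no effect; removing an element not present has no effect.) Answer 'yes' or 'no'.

Tracking the set through each operation:
Start: {8, d, e, u}
Event 1 (add 8): already present, no change. Set: {8, d, e, u}
Event 2 (add o): added. Set: {8, d, e, o, u}
Event 3 (add u): already present, no change. Set: {8, d, e, o, u}
Event 4 (add 0): added. Set: {0, 8, d, e, o, u}
Event 5 (remove u): removed. Set: {0, 8, d, e, o}
Event 6 (remove 8): removed. Set: {0, d, e, o}
Event 7 (add z): added. Set: {0, d, e, o, z}
Event 8 (remove z): removed. Set: {0, d, e, o}
Event 9 (remove 0): removed. Set: {d, e, o}

Final set: {d, e, o} (size 3)
2 is NOT in the final set.

Answer: no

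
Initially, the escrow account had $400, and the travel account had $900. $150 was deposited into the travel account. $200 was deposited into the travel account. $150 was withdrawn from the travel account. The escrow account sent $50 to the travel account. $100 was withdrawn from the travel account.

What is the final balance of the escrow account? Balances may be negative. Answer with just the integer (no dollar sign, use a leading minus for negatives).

Tracking account balances step by step:
Start: escrow=400, travel=900
Event 1 (deposit 150 to travel): travel: 900 + 150 = 1050. Balances: escrow=400, travel=1050
Event 2 (deposit 200 to travel): travel: 1050 + 200 = 1250. Balances: escrow=400, travel=1250
Event 3 (withdraw 150 from travel): travel: 1250 - 150 = 1100. Balances: escrow=400, travel=1100
Event 4 (transfer 50 escrow -> travel): escrow: 400 - 50 = 350, travel: 1100 + 50 = 1150. Balances: escrow=350, travel=1150
Event 5 (withdraw 100 from travel): travel: 1150 - 100 = 1050. Balances: escrow=350, travel=1050

Final balance of escrow: 350

Answer: 350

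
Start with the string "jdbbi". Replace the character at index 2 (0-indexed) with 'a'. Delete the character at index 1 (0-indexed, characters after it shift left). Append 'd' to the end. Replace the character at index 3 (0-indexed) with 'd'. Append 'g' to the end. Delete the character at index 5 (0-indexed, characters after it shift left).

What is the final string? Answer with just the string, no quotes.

Applying each edit step by step:
Start: "jdbbi"
Op 1 (replace idx 2: 'b' -> 'a'): "jdbbi" -> "jdabi"
Op 2 (delete idx 1 = 'd'): "jdabi" -> "jabi"
Op 3 (append 'd'): "jabi" -> "jabid"
Op 4 (replace idx 3: 'i' -> 'd'): "jabid" -> "jabdd"
Op 5 (append 'g'): "jabdd" -> "jabddg"
Op 6 (delete idx 5 = 'g'): "jabddg" -> "jabdd"

Answer: jabdd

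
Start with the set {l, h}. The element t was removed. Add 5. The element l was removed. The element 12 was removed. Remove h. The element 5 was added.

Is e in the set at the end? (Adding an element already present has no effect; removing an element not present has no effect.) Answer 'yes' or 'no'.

Answer: no

Derivation:
Tracking the set through each operation:
Start: {h, l}
Event 1 (remove t): not present, no change. Set: {h, l}
Event 2 (add 5): added. Set: {5, h, l}
Event 3 (remove l): removed. Set: {5, h}
Event 4 (remove 12): not present, no change. Set: {5, h}
Event 5 (remove h): removed. Set: {5}
Event 6 (add 5): already present, no change. Set: {5}

Final set: {5} (size 1)
e is NOT in the final set.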